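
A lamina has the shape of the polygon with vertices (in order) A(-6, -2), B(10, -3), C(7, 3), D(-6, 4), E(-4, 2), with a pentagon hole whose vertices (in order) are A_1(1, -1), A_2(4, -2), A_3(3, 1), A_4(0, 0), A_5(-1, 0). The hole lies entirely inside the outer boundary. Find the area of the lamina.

73

Outer boundary:
Σ = (38) + (51) + (46) + (4) + (20) = 159
Area = |Σ|/2 = 79.5.
Hole:
Apply the shoelace formula: 2A = Σ (x_i·y_{i+1} − x_{i+1}·y_i), indices taken mod 5.
A_1→A_2: (1)(-2) − (4)(-1) = 2
A_2→A_3: (4)(1) − (3)(-2) = 10
A_3→A_4: (3)(0) − (0)(1) = 0
A_4→A_5: (0)(0) − (-1)(0) = 0
A_5→A_1: (-1)(-1) − (1)(0) = 1
Σ = 13
Area = |Σ|/2 = 6.5.
Net area = 79.5 − 6.5 = 73.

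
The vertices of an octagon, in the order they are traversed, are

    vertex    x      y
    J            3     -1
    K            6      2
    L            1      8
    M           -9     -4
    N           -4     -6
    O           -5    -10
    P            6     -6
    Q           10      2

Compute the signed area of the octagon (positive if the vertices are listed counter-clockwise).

Apply Gauss's area formula: 2A = Σ (x_i·y_{i+1} − x_{i+1}·y_i), indices taken mod 8.
J→K: (3)(2) − (6)(-1) = 12
K→L: (6)(8) − (1)(2) = 46
L→M: (1)(-4) − (-9)(8) = 68
M→N: (-9)(-6) − (-4)(-4) = 38
N→O: (-4)(-10) − (-5)(-6) = 10
O→P: (-5)(-6) − (6)(-10) = 90
P→Q: (6)(2) − (10)(-6) = 72
Q→J: (10)(-1) − (3)(2) = -16
Σ = 320
Signed area = Σ/2 = 160 (positive ⇒ counter-clockwise traversal).

160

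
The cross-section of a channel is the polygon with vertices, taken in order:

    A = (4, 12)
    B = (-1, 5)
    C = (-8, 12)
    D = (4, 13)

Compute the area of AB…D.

Σ = (32) + (28) + (-152) + (-4) = -96
Area = |Σ|/2 = 48.

48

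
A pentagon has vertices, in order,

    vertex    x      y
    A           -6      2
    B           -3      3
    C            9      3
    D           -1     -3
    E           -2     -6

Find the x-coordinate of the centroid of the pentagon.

-5/84

Apply the shoelace formula. First the cross-terms c_i = x_i·y_{i+1} − x_{i+1}·y_i:
  -12, -36, -24, 0, -40  ⇒  2A = -112, A = -56.
Then Σ (x_i + x_{i+1})·c_i = 20, so x̄ = 20 / (6·(-56)) = -5/84.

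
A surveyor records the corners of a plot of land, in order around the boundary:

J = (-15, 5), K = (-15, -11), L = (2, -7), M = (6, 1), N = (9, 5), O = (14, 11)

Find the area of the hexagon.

348

Apply the shoelace (surveyor's) formula: 2A = Σ (x_i·y_{i+1} − x_{i+1}·y_i), indices taken mod 6.
Cross-terms: 240, 127, 44, 21, 29, 235  ⇒  Σ = 696
Area = |Σ|/2 = 348.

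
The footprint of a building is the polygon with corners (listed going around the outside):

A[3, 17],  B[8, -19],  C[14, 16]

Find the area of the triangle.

195.5

Apply the shoelace formula: 2A = Σ (x_i·y_{i+1} − x_{i+1}·y_i), indices taken mod 3.
Cross-terms: -193, 394, 190  ⇒  Σ = 391
Area = |Σ|/2 = 195.5.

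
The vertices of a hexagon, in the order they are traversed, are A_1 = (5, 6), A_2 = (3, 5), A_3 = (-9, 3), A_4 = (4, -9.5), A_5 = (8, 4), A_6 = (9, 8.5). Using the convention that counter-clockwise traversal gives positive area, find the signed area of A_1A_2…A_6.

Apply the shoelace (surveyor's) formula: 2A = Σ (x_i·y_{i+1} − x_{i+1}·y_i), indices taken mod 6.
Σ = (7) + (54) + (73.5) + (92) + (32) + (11.5) = 270
Signed area = Σ/2 = 135 (positive ⇒ counter-clockwise traversal).

135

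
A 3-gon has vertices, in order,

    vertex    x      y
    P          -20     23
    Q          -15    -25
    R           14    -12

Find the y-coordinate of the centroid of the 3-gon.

-14/3

Apply the shoelace formula. First the cross-terms c_i = x_i·y_{i+1} − x_{i+1}·y_i:
  845, 530, 82  ⇒  2A = 1457, A = 728.5.
Then Σ (y_i + y_{i+1})·c_i = -20398, so ȳ = -20398 / (6·728.5) = -14/3.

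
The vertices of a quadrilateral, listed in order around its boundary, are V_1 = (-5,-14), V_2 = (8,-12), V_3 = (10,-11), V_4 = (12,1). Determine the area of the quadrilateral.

Apply Gauss's area formula: 2A = Σ (x_i·y_{i+1} − x_{i+1}·y_i), indices taken mod 4.
Cross-terms: 172, 32, 142, -163  ⇒  Σ = 183
Area = |Σ|/2 = 91.5.

91.5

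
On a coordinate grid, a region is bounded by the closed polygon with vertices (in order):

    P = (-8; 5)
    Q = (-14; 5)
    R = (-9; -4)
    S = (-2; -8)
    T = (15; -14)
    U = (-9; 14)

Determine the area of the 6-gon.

Apply the shoelace formula: 2A = Σ (x_i·y_{i+1} − x_{i+1}·y_i), indices taken mod 6.
Σ = (30) + (101) + (64) + (148) + (84) + (67) = 494
Area = |Σ|/2 = 247.

247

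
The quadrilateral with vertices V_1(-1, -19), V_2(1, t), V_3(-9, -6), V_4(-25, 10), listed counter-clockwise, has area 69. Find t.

-15

Write out the shoelace sum; only the two edges meeting at V_2 involve t:
2·Area = [((-1)·t − 1·(-19)) + (1·(-6) − (-9)·t)] + 245
       = 8·t + 258 = 138
⇒ t = -15.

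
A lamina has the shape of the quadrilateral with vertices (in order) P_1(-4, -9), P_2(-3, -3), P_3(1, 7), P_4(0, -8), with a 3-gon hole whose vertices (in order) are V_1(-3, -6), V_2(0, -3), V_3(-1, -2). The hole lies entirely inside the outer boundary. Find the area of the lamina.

Outer boundary:
Apply the surveyor's formula: 2A = Σ (x_i·y_{i+1} − x_{i+1}·y_i), indices taken mod 4.
Σ = (-15) + (-18) + (-8) + (-32) = -73
Area = |Σ|/2 = 36.5.
Hole:
Σ = (9) + (-3) + (0) = 6
Area = |Σ|/2 = 3.
Net area = 36.5 − 3 = 33.5.

33.5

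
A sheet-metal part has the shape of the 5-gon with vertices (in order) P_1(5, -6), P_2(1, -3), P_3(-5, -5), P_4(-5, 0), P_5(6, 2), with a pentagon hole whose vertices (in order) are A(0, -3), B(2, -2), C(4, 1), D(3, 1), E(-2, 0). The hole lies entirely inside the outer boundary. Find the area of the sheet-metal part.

42.5

Outer boundary:
Σ = (-9) + (-20) + (-25) + (-10) + (-46) = -110
Area = |Σ|/2 = 55.
Hole:
Apply the shoelace (surveyor's) formula: 2A = Σ (x_i·y_{i+1} − x_{i+1}·y_i), indices taken mod 5.
Σ = (6) + (10) + (1) + (2) + (6) = 25
Area = |Σ|/2 = 12.5.
Net area = 55 − 12.5 = 42.5.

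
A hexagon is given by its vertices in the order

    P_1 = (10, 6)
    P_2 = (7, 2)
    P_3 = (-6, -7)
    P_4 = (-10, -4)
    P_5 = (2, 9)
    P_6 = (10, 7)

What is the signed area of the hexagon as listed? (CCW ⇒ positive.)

-136.5

Cross-terms: -22, -37, -46, -82, -76, -10  ⇒  Σ = -273
Signed area = Σ/2 = -136.5 (negative ⇒ clockwise traversal).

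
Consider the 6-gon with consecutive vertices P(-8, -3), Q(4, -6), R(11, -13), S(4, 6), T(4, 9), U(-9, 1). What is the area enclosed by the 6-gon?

Apply the surveyor's formula: 2A = Σ (x_i·y_{i+1} − x_{i+1}·y_i), indices taken mod 6.
P→Q: (-8)(-6) − (4)(-3) = 60
Q→R: (4)(-13) − (11)(-6) = 14
R→S: (11)(6) − (4)(-13) = 118
S→T: (4)(9) − (4)(6) = 12
T→U: (4)(1) − (-9)(9) = 85
U→P: (-9)(-3) − (-8)(1) = 35
Σ = 324
Area = |Σ|/2 = 162.

162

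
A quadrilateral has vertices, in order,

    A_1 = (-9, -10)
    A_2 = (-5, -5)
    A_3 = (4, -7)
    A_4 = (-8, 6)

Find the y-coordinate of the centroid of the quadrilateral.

-363/152

Apply the shoelace formula. First the cross-terms c_i = x_i·y_{i+1} − x_{i+1}·y_i:
  -5, 55, -32, 134  ⇒  2A = 152, A = 76.
Then Σ (y_i + y_{i+1})·c_i = -1089, so ȳ = -1089 / (6·76) = -363/152.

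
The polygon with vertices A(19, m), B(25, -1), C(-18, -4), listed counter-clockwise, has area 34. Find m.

Write out the shoelace sum; only the two edges meeting at A involve m:
2·Area = [((-18)·m − 19·(-4)) + (19·(-1) − 25·m)] + -118
       = -43·m + -61 = 68
⇒ m = -3.

-3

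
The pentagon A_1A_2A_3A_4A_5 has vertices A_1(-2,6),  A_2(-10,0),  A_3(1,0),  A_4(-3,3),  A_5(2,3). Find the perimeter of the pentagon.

|A_1A_2| = √((-8)² + (-6)²) = √100 = 10
|A_2A_3| = √((11)² + (0)²) = √121 = 11
|A_3A_4| = √((-4)² + (3)²) = √25 = 5
|A_4A_5| = √((5)² + (0)²) = √25 = 5
|A_5A_1| = √((-4)² + (3)²) = √25 = 5
Perimeter = 10 + 11 + 5 + 5 + 5 = 36.

36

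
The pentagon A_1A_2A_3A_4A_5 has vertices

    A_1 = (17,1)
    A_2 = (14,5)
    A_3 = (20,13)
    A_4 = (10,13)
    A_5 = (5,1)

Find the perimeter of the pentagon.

50

|A_1A_2| = √((-3)² + (4)²) = √25 = 5
|A_2A_3| = √((6)² + (8)²) = √100 = 10
|A_3A_4| = √((-10)² + (0)²) = √100 = 10
|A_4A_5| = √((-5)² + (-12)²) = √169 = 13
|A_5A_1| = √((12)² + (0)²) = √144 = 12
Perimeter = 5 + 10 + 10 + 13 + 12 = 50.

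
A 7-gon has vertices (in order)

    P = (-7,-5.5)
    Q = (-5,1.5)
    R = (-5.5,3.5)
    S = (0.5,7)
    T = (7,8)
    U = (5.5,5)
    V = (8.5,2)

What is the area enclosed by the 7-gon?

P→Q: (-7)(1.5) − (-5)(-5.5) = -38
Q→R: (-5)(3.5) − (-5.5)(1.5) = -9.25
R→S: (-5.5)(7) − (0.5)(3.5) = -40.25
S→T: (0.5)(8) − (7)(7) = -45
T→U: (7)(5) − (5.5)(8) = -9
U→V: (5.5)(2) − (8.5)(5) = -31.5
V→P: (8.5)(-5.5) − (-7)(2) = -32.75
Σ = -205.75
Area = |Σ|/2 = 102.875.

102.875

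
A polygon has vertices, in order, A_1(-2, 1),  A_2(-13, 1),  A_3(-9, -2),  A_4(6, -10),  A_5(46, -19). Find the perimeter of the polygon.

|A_1A_2| = √((-11)² + (0)²) = √121 = 11
|A_2A_3| = √((4)² + (-3)²) = √25 = 5
|A_3A_4| = √((15)² + (-8)²) = √289 = 17
|A_4A_5| = √((40)² + (-9)²) = √1681 = 41
|A_5A_1| = √((-48)² + (20)²) = √2704 = 52
Perimeter = 11 + 5 + 17 + 41 + 52 = 126.

126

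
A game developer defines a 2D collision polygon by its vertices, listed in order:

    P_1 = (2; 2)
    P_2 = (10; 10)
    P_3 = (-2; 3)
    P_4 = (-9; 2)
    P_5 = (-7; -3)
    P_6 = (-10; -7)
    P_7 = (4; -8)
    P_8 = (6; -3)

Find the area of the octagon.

Σ = (0) + (50) + (23) + (41) + (19) + (108) + (36) + (18) = 295
Area = |Σ|/2 = 147.5.

147.5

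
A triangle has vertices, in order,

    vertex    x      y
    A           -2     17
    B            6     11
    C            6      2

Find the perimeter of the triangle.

36

|AB| = √((8)² + (-6)²) = √100 = 10
|BC| = √((0)² + (-9)²) = √81 = 9
|CA| = √((-8)² + (15)²) = √289 = 17
Perimeter = 10 + 9 + 17 = 36.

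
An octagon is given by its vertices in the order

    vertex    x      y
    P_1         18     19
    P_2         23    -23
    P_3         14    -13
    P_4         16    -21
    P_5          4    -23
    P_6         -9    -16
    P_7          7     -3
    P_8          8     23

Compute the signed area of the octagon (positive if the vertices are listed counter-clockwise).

-703.5

Apply the shoelace (surveyor's) formula: 2A = Σ (x_i·y_{i+1} − x_{i+1}·y_i), indices taken mod 8.
P_1→P_2: (18)(-23) − (23)(19) = -851
P_2→P_3: (23)(-13) − (14)(-23) = 23
P_3→P_4: (14)(-21) − (16)(-13) = -86
P_4→P_5: (16)(-23) − (4)(-21) = -284
P_5→P_6: (4)(-16) − (-9)(-23) = -271
P_6→P_7: (-9)(-3) − (7)(-16) = 139
P_7→P_8: (7)(23) − (8)(-3) = 185
P_8→P_1: (8)(19) − (18)(23) = -262
Σ = -1407
Signed area = Σ/2 = -703.5 (negative ⇒ clockwise traversal).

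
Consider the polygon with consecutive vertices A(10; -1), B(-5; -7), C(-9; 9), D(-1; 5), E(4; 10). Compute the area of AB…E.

A→B: (10)(-7) − (-5)(-1) = -75
B→C: (-5)(9) − (-9)(-7) = -108
C→D: (-9)(5) − (-1)(9) = -36
D→E: (-1)(10) − (4)(5) = -30
E→A: (4)(-1) − (10)(10) = -104
Σ = -353
Area = |Σ|/2 = 176.5.

176.5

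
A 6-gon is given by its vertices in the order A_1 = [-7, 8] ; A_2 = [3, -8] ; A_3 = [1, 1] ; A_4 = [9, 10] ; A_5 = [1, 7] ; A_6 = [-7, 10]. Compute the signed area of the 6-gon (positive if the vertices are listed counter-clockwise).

A_1→A_2: (-7)(-8) − (3)(8) = 32
A_2→A_3: (3)(1) − (1)(-8) = 11
A_3→A_4: (1)(10) − (9)(1) = 1
A_4→A_5: (9)(7) − (1)(10) = 53
A_5→A_6: (1)(10) − (-7)(7) = 59
A_6→A_1: (-7)(8) − (-7)(10) = 14
Σ = 170
Signed area = Σ/2 = 85 (positive ⇒ counter-clockwise traversal).

85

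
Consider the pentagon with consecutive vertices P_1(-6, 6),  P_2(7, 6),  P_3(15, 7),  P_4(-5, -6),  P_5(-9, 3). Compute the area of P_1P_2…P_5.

Apply the shoelace (surveyor's) formula: 2A = Σ (x_i·y_{i+1} − x_{i+1}·y_i), indices taken mod 5.
Cross-terms: -78, -41, -55, -69, -36  ⇒  Σ = -279
Area = |Σ|/2 = 139.5.

139.5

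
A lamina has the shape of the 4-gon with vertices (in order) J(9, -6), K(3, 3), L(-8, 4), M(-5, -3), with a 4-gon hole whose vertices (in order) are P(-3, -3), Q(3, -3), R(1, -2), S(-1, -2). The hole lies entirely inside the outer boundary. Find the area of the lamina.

87

Outer boundary:
Σ = (45) + (36) + (44) + (57) = 182
Area = |Σ|/2 = 91.
Hole:
Apply the shoelace formula: 2A = Σ (x_i·y_{i+1} − x_{i+1}·y_i), indices taken mod 4.
Cross-terms: 18, -3, -4, -3  ⇒  Σ = 8
Area = |Σ|/2 = 4.
Net area = 91 − 4 = 87.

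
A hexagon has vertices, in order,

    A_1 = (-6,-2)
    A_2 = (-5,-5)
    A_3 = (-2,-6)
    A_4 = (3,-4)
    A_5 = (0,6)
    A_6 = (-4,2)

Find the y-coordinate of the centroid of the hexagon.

Apply the shoelace formula. First the cross-terms c_i = x_i·y_{i+1} − x_{i+1}·y_i:
  20, 20, 26, 18, 24, 20  ⇒  2A = 128, A = 64.
Then Σ (y_i + y_{i+1})·c_i = -392, so ȳ = -392 / (6·64) = -49/48.

-49/48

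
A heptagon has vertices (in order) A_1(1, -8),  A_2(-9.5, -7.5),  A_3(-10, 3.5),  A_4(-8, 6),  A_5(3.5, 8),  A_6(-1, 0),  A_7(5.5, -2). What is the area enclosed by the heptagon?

Σ = (-83.5) + (-108.25) + (-32) + (-85) + (8) + (2) + (-42) = -340.75
Area = |Σ|/2 = 170.375.

170.375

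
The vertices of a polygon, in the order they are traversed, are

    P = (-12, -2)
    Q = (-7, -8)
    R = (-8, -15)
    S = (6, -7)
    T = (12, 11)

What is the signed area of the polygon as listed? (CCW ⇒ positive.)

Apply the surveyor's formula: 2A = Σ (x_i·y_{i+1} − x_{i+1}·y_i), indices taken mod 5.
Σ = (82) + (41) + (146) + (150) + (108) = 527
Signed area = Σ/2 = 263.5 (positive ⇒ counter-clockwise traversal).

263.5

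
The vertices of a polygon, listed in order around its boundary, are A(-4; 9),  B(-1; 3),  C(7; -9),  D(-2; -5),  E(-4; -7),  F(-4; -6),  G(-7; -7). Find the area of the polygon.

Apply Gauss's area formula: 2A = Σ (x_i·y_{i+1} − x_{i+1}·y_i), indices taken mod 7.
Σ = (-3) + (-12) + (-53) + (-6) + (-4) + (-14) + (-91) = -183
Area = |Σ|/2 = 91.5.

91.5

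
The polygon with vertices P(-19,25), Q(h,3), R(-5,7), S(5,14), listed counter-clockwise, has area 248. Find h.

The doubled signed area Σ (x_i y_{i+1} − x_{i+1} y_i) is linear in h.
With h=0 it equals 244; the coefficient of h is -18 (from the two edges through Q).
So -18·h + 244 = 2·248 = 496 ⇒ h = -14.

-14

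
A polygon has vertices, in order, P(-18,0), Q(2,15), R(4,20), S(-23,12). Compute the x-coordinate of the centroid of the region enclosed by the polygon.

-1022/93

Apply the shoelace (surveyor's) formula. First the cross-terms c_i = x_i·y_{i+1} − x_{i+1}·y_i:
  -270, -20, 508, 216  ⇒  2A = 434, A = 217.
Then Σ (x_i + x_{i+1})·c_i = -14308, so x̄ = -14308 / (6·217) = -1022/93.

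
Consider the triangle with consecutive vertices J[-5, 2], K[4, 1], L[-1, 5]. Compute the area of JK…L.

15.5

Apply the shoelace (surveyor's) formula: 2A = Σ (x_i·y_{i+1} − x_{i+1}·y_i), indices taken mod 3.
J→K: (-5)(1) − (4)(2) = -13
K→L: (4)(5) − (-1)(1) = 21
L→J: (-1)(2) − (-5)(5) = 23
Σ = 31
Area = |Σ|/2 = 15.5.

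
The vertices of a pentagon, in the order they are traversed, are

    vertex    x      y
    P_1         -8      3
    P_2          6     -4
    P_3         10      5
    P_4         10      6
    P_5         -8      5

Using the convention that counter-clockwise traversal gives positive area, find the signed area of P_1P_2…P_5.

Cross-terms: 14, 70, 10, 98, 16  ⇒  Σ = 208
Signed area = Σ/2 = 104 (positive ⇒ counter-clockwise traversal).

104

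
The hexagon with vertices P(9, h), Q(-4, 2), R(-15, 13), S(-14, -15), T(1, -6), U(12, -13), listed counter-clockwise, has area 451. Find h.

The doubled signed area Σ (x_i y_{i+1} − x_{i+1} y_i) is linear in h.
With h=0 it equals 678; the coefficient of h is 16 (from the two edges through P).
So 16·h + 678 = 2·451 = 902 ⇒ h = 14.

14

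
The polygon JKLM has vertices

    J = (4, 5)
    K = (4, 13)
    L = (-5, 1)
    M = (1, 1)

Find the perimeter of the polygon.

34

|JK| = √((0)² + (8)²) = √64 = 8
|KL| = √((-9)² + (-12)²) = √225 = 15
|LM| = √((6)² + (0)²) = √36 = 6
|MJ| = √((3)² + (4)²) = √25 = 5
Perimeter = 8 + 15 + 6 + 5 = 34.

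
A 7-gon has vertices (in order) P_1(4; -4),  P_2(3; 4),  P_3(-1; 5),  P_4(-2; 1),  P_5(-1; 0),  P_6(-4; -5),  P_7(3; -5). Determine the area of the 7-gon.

52.5

Apply the shoelace (surveyor's) formula: 2A = Σ (x_i·y_{i+1} − x_{i+1}·y_i), indices taken mod 7.
Cross-terms: 28, 19, 9, 1, 5, 35, 8  ⇒  Σ = 105
Area = |Σ|/2 = 52.5.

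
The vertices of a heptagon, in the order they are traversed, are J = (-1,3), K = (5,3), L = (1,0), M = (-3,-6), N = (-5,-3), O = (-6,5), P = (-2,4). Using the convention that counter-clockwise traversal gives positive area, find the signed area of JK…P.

-53.5

J→K: (-1)(3) − (5)(3) = -18
K→L: (5)(0) − (1)(3) = -3
L→M: (1)(-6) − (-3)(0) = -6
M→N: (-3)(-3) − (-5)(-6) = -21
N→O: (-5)(5) − (-6)(-3) = -43
O→P: (-6)(4) − (-2)(5) = -14
P→J: (-2)(3) − (-1)(4) = -2
Σ = -107
Signed area = Σ/2 = -53.5 (negative ⇒ clockwise traversal).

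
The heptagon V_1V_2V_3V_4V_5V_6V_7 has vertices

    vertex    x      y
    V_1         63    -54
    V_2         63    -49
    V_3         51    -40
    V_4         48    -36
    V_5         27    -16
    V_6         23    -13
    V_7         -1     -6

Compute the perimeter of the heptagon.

|V_1V_2| = √((0)² + (5)²) = √25 = 5
|V_2V_3| = √((-12)² + (9)²) = √225 = 15
|V_3V_4| = √((-3)² + (4)²) = √25 = 5
|V_4V_5| = √((-21)² + (20)²) = √841 = 29
|V_5V_6| = √((-4)² + (3)²) = √25 = 5
|V_6V_7| = √((-24)² + (7)²) = √625 = 25
|V_7V_1| = √((64)² + (-48)²) = √6400 = 80
Perimeter = 5 + 15 + 5 + 29 + 5 + 25 + 80 = 164.

164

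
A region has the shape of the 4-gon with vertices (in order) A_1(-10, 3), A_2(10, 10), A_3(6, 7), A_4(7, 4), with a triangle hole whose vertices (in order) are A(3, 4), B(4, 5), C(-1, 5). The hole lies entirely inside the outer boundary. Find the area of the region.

39.5

Outer boundary:
Apply the shoelace (surveyor's) formula: 2A = Σ (x_i·y_{i+1} − x_{i+1}·y_i), indices taken mod 4.
Σ = (-130) + (10) + (-25) + (61) = -84
Area = |Σ|/2 = 42.
Hole:
Σ = (-1) + (25) + (-19) = 5
Area = |Σ|/2 = 2.5.
Net area = 42 − 2.5 = 39.5.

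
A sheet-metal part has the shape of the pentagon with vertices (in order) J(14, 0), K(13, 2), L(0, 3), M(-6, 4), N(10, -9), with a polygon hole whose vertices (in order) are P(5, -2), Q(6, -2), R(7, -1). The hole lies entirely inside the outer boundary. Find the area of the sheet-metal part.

Outer boundary:
Cross-terms: 28, 39, 18, 14, 126  ⇒  Σ = 225
Area = |Σ|/2 = 112.5.
Hole:
Cross-terms: 2, 8, -9  ⇒  Σ = 1
Area = |Σ|/2 = 0.5.
Net area = 112.5 − 0.5 = 112.

112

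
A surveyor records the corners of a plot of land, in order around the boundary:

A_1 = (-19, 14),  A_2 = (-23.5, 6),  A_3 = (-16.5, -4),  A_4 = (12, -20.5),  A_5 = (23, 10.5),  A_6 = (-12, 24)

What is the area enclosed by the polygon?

1178.875

Apply the surveyor's formula: 2A = Σ (x_i·y_{i+1} − x_{i+1}·y_i), indices taken mod 6.
A_1→A_2: (-19)(6) − (-23.5)(14) = 215
A_2→A_3: (-23.5)(-4) − (-16.5)(6) = 193
A_3→A_4: (-16.5)(-20.5) − (12)(-4) = 386.25
A_4→A_5: (12)(10.5) − (23)(-20.5) = 597.5
A_5→A_6: (23)(24) − (-12)(10.5) = 678
A_6→A_1: (-12)(14) − (-19)(24) = 288
Σ = 2357.75
Area = |Σ|/2 = 1178.875.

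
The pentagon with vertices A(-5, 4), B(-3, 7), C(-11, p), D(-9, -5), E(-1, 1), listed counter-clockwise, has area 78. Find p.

The doubled signed area Σ (x_i y_{i+1} − x_{i+1} y_i) is linear in p.
With p=0 it equals 96; the coefficient of p is 6 (from the two edges through C).
So 6·p + 96 = 2·78 = 156 ⇒ p = 10.

10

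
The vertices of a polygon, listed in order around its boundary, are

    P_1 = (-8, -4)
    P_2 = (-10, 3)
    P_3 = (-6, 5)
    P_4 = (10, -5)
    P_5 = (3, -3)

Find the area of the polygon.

Σ = (-64) + (-32) + (-20) + (-15) + (-36) = -167
Area = |Σ|/2 = 83.5.

83.5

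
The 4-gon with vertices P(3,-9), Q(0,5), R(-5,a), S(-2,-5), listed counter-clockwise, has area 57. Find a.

8

Write out the shoelace sum; only the two edges meeting at R involve a:
2·Area = [(0·a − (-5)·5) + ((-5)·(-5) − (-2)·a)] + 48
       = 2·a + 98 = 114
⇒ a = 8.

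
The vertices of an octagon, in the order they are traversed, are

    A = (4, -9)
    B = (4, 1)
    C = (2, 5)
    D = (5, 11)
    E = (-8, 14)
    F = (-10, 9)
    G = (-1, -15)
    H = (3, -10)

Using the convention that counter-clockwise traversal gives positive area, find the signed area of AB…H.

A→B: (4)(1) − (4)(-9) = 40
B→C: (4)(5) − (2)(1) = 18
C→D: (2)(11) − (5)(5) = -3
D→E: (5)(14) − (-8)(11) = 158
E→F: (-8)(9) − (-10)(14) = 68
F→G: (-10)(-15) − (-1)(9) = 159
G→H: (-1)(-10) − (3)(-15) = 55
H→A: (3)(-9) − (4)(-10) = 13
Σ = 508
Signed area = Σ/2 = 254 (positive ⇒ counter-clockwise traversal).

254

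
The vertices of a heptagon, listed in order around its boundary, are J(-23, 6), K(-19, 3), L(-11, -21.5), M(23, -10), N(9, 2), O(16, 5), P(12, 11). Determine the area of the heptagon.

840.5

Apply Gauss's area formula: 2A = Σ (x_i·y_{i+1} − x_{i+1}·y_i), indices taken mod 7.
Cross-terms: 45, 441.5, 604.5, 136, 13, 116, 325  ⇒  Σ = 1681
Area = |Σ|/2 = 840.5.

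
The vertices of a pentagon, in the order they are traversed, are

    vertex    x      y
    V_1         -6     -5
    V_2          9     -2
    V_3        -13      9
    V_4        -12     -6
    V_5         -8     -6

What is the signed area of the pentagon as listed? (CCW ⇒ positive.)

163

Apply the shoelace formula: 2A = Σ (x_i·y_{i+1} − x_{i+1}·y_i), indices taken mod 5.
Σ = (57) + (55) + (186) + (24) + (4) = 326
Signed area = Σ/2 = 163 (positive ⇒ counter-clockwise traversal).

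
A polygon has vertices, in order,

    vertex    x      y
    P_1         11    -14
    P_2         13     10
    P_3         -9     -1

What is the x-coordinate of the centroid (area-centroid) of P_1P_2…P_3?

Apply the shoelace formula. First the cross-terms c_i = x_i·y_{i+1} − x_{i+1}·y_i:
  292, 77, 137  ⇒  2A = 506, A = 253.
Then Σ (x_i + x_{i+1})·c_i = 7590, so x̄ = 7590 / (6·253) = 5.

5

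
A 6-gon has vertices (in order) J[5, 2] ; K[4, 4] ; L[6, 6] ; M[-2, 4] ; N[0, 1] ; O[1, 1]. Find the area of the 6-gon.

Σ = (12) + (0) + (36) + (-2) + (-1) + (-3) = 42
Area = |Σ|/2 = 21.

21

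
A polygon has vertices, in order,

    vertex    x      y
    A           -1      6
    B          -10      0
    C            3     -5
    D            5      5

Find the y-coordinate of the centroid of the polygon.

Apply the surveyor's formula. First the cross-terms c_i = x_i·y_{i+1} − x_{i+1}·y_i:
  60, 50, 40, 35  ⇒  2A = 185, A = 92.5.
Then Σ (y_i + y_{i+1})·c_i = 495, so ȳ = 495 / (6·92.5) = 33/37.

33/37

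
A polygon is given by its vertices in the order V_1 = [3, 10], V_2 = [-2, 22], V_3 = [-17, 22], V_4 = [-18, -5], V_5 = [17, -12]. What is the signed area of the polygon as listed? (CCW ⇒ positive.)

702

Σ = (86) + (330) + (481) + (301) + (206) = 1404
Signed area = Σ/2 = 702 (positive ⇒ counter-clockwise traversal).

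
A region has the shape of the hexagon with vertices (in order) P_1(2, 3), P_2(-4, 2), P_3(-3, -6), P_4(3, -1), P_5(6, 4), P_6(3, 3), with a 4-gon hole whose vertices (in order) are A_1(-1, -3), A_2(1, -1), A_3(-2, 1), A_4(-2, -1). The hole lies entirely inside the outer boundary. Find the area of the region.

Outer boundary:
Apply the surveyor's formula: 2A = Σ (x_i·y_{i+1} − x_{i+1}·y_i), indices taken mod 6.
Σ = (16) + (30) + (21) + (18) + (6) + (3) = 94
Area = |Σ|/2 = 47.
Hole:
Apply the shoelace (surveyor's) formula: 2A = Σ (x_i·y_{i+1} − x_{i+1}·y_i), indices taken mod 4.
Σ = (4) + (-1) + (4) + (5) = 12
Area = |Σ|/2 = 6.
Net area = 47 − 6 = 41.

41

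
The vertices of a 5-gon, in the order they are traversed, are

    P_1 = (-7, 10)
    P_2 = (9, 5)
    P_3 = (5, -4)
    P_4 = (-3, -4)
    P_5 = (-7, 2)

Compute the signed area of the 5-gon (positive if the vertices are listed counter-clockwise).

Cross-terms: -125, -61, -32, -34, -56  ⇒  Σ = -308
Signed area = Σ/2 = -154 (negative ⇒ clockwise traversal).

-154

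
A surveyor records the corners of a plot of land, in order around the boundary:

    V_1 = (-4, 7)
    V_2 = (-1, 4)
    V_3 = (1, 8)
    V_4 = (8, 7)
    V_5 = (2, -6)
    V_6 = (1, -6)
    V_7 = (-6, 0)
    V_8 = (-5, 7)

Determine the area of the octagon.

115.5

V_1→V_2: (-4)(4) − (-1)(7) = -9
V_2→V_3: (-1)(8) − (1)(4) = -12
V_3→V_4: (1)(7) − (8)(8) = -57
V_4→V_5: (8)(-6) − (2)(7) = -62
V_5→V_6: (2)(-6) − (1)(-6) = -6
V_6→V_7: (1)(0) − (-6)(-6) = -36
V_7→V_8: (-6)(7) − (-5)(0) = -42
V_8→V_1: (-5)(7) − (-4)(7) = -7
Σ = -231
Area = |Σ|/2 = 115.5.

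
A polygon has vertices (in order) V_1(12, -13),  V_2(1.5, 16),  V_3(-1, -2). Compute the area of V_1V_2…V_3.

Apply the shoelace formula: 2A = Σ (x_i·y_{i+1} − x_{i+1}·y_i), indices taken mod 3.
V_1→V_2: (12)(16) − (1.5)(-13) = 211.5
V_2→V_3: (1.5)(-2) − (-1)(16) = 13
V_3→V_1: (-1)(-13) − (12)(-2) = 37
Σ = 261.5
Area = |Σ|/2 = 130.75.

130.75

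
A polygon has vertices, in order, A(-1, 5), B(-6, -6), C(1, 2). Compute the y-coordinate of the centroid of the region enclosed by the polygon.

Apply the shoelace formula. First the cross-terms c_i = x_i·y_{i+1} − x_{i+1}·y_i:
  36, -6, 7  ⇒  2A = 37, A = 18.5.
Then Σ (y_i + y_{i+1})·c_i = 37, so ȳ = 37 / (6·18.5) = 1/3.

1/3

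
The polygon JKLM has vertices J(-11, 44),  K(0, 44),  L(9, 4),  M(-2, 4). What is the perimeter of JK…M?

104

|JK| = √((11)² + (0)²) = √121 = 11
|KL| = √((9)² + (-40)²) = √1681 = 41
|LM| = √((-11)² + (0)²) = √121 = 11
|MJ| = √((-9)² + (40)²) = √1681 = 41
Perimeter = 11 + 41 + 11 + 41 = 104.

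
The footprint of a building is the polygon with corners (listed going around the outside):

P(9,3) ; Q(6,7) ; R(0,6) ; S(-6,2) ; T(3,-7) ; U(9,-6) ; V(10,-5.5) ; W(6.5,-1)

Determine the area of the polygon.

131.375

Apply the shoelace formula: 2A = Σ (x_i·y_{i+1} − x_{i+1}·y_i), indices taken mod 8.
Σ = (45) + (36) + (36) + (36) + (45) + (10.5) + (25.75) + (28.5) = 262.75
Area = |Σ|/2 = 131.375.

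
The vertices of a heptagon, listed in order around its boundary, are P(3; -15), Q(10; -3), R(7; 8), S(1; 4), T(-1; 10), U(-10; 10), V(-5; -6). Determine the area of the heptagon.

284.5

Apply the shoelace formula: 2A = Σ (x_i·y_{i+1} − x_{i+1}·y_i), indices taken mod 7.
Cross-terms: 141, 101, 20, 14, 90, 110, 93  ⇒  Σ = 569
Area = |Σ|/2 = 284.5.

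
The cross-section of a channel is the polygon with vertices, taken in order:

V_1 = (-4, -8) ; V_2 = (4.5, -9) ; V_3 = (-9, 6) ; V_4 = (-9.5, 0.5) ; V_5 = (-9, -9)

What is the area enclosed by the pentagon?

98.25

Apply Gauss's area formula: 2A = Σ (x_i·y_{i+1} − x_{i+1}·y_i), indices taken mod 5.
V_1→V_2: (-4)(-9) − (4.5)(-8) = 72
V_2→V_3: (4.5)(6) − (-9)(-9) = -54
V_3→V_4: (-9)(0.5) − (-9.5)(6) = 52.5
V_4→V_5: (-9.5)(-9) − (-9)(0.5) = 90
V_5→V_1: (-9)(-8) − (-4)(-9) = 36
Σ = 196.5
Area = |Σ|/2 = 98.25.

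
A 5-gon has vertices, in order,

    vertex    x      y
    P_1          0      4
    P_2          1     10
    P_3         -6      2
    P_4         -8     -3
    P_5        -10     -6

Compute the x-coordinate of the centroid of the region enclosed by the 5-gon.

-3.4

Apply Gauss's area formula. First the cross-terms c_i = x_i·y_{i+1} − x_{i+1}·y_i:
  -4, 62, 34, 18, -40  ⇒  2A = 70, A = 35.
Then Σ (x_i + x_{i+1})·c_i = -714, so x̄ = -714 / (6·35) = -3.4.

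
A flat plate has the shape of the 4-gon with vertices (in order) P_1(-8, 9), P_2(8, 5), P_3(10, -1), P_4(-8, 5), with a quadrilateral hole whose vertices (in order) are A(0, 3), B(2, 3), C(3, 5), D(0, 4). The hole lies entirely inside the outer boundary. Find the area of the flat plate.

Outer boundary:
Cross-terms: -112, -58, 42, -32  ⇒  Σ = -160
Area = |Σ|/2 = 80.
Hole:
Apply the shoelace formula: 2A = Σ (x_i·y_{i+1} − x_{i+1}·y_i), indices taken mod 4.
A→B: (0)(3) − (2)(3) = -6
B→C: (2)(5) − (3)(3) = 1
C→D: (3)(4) − (0)(5) = 12
D→A: (0)(3) − (0)(4) = 0
Σ = 7
Area = |Σ|/2 = 3.5.
Net area = 80 − 3.5 = 76.5.

76.5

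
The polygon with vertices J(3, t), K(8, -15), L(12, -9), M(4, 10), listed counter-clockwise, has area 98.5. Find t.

The doubled signed area Σ (x_i y_{i+1} − x_{i+1} y_i) is linear in t.
With t=0 it equals 189; the coefficient of t is -4 (from the two edges through J).
So -4·t + 189 = 2·98.5 = 197 ⇒ t = -2.

-2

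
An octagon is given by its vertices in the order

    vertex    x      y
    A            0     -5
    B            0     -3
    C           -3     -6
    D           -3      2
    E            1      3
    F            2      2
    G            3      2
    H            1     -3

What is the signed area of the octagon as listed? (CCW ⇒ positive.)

-33

Apply the shoelace (surveyor's) formula: 2A = Σ (x_i·y_{i+1} − x_{i+1}·y_i), indices taken mod 8.
Σ = (0) + (-9) + (-24) + (-11) + (-4) + (-2) + (-11) + (-5) = -66
Signed area = Σ/2 = -33 (negative ⇒ clockwise traversal).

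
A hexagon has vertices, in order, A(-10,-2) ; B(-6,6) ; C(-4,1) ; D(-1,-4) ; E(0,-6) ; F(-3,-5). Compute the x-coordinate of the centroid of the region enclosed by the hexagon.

Apply the surveyor's formula. First the cross-terms c_i = x_i·y_{i+1} − x_{i+1}·y_i:
  -72, 18, 17, 6, -18, -44  ⇒  2A = -93, A = -46.5.
Then Σ (x_i + x_{i+1})·c_i = 1507, so x̄ = 1507 / (6·(-46.5)) = -1507/279.

-1507/279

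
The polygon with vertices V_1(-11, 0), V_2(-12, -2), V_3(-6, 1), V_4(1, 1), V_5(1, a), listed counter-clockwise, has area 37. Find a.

The doubled signed area Σ (x_i y_{i+1} − x_{i+1} y_i) is linear in a.
With a=0 it equals -10; the coefficient of a is 12 (from the two edges through V_5).
So 12·a + -10 = 2·37 = 74 ⇒ a = 7.

7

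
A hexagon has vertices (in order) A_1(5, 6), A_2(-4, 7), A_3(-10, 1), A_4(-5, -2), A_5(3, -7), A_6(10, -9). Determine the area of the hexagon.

169.5

Apply the shoelace (surveyor's) formula: 2A = Σ (x_i·y_{i+1} − x_{i+1}·y_i), indices taken mod 6.
Σ = (59) + (66) + (25) + (41) + (43) + (105) = 339
Area = |Σ|/2 = 169.5.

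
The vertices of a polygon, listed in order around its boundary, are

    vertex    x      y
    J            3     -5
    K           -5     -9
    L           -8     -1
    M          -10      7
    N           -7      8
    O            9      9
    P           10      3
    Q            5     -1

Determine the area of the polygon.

230.5

Apply the surveyor's formula: 2A = Σ (x_i·y_{i+1} − x_{i+1}·y_i), indices taken mod 8.
Σ = (-52) + (-67) + (-66) + (-31) + (-135) + (-63) + (-25) + (-22) = -461
Area = |Σ|/2 = 230.5.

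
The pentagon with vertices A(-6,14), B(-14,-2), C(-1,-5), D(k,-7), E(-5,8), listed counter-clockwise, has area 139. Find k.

Write out the shoelace sum; only the two edges meeting at D involve k:
2·Area = [((-1)·(-7) − k·(-5)) + (k·8 − (-5)·(-7))] + 254
       = 13·k + 226 = 278
⇒ k = 4.

4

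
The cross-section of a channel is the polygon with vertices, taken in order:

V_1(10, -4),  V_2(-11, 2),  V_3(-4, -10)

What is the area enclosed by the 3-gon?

Apply the surveyor's formula: 2A = Σ (x_i·y_{i+1} − x_{i+1}·y_i), indices taken mod 3.
Cross-terms: -24, 118, 116  ⇒  Σ = 210
Area = |Σ|/2 = 105.

105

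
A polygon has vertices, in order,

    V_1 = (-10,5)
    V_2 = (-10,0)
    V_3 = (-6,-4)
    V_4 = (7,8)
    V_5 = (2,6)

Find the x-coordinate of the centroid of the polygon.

Apply the surveyor's formula. First the cross-terms c_i = x_i·y_{i+1} − x_{i+1}·y_i:
  50, 40, -20, 26, 70  ⇒  2A = 166, A = 83.
Then Σ (x_i + x_{i+1})·c_i = -1986, so x̄ = -1986 / (6·83) = -331/83.

-331/83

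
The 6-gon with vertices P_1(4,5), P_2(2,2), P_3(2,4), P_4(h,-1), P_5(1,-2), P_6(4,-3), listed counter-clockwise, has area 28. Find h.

Write out the shoelace sum; only the two edges meeting at P_4 involve h:
2·Area = [(2·(-1) − h·4) + (h·(-2) − 1·(-1))] + 39
       = -6·h + 38 = 56
⇒ h = -3.

-3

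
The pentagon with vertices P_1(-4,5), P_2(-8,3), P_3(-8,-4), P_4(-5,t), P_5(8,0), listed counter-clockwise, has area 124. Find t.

Write out the shoelace sum; only the two edges meeting at P_4 involve t:
2·Area = [((-8)·t − (-5)·(-4)) + ((-5)·0 − 8·t)] + 124
       = -16·t + 104 = 248
⇒ t = -9.

-9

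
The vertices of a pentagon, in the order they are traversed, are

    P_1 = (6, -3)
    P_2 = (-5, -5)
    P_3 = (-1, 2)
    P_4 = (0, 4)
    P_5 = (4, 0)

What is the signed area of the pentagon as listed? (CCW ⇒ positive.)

Apply the shoelace formula: 2A = Σ (x_i·y_{i+1} − x_{i+1}·y_i), indices taken mod 5.
P_1→P_2: (6)(-5) − (-5)(-3) = -45
P_2→P_3: (-5)(2) − (-1)(-5) = -15
P_3→P_4: (-1)(4) − (0)(2) = -4
P_4→P_5: (0)(0) − (4)(4) = -16
P_5→P_1: (4)(-3) − (6)(0) = -12
Σ = -92
Signed area = Σ/2 = -46 (negative ⇒ clockwise traversal).

-46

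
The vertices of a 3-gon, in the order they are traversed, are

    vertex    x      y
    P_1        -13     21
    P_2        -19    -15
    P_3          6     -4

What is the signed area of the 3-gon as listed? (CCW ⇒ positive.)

Σ = (594) + (166) + (74) = 834
Signed area = Σ/2 = 417 (positive ⇒ counter-clockwise traversal).

417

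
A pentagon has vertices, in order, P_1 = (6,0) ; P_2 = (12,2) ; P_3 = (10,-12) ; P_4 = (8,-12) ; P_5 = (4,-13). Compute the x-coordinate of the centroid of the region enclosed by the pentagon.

1858/231

Apply the shoelace formula. First the cross-terms c_i = x_i·y_{i+1} − x_{i+1}·y_i:
  12, -164, -24, -56, 78  ⇒  2A = -154, A = -77.
Then Σ (x_i + x_{i+1})·c_i = -3716, so x̄ = -3716 / (6·(-77)) = 1858/231.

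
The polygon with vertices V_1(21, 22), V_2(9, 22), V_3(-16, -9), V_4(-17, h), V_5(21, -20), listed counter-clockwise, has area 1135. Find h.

-18

The doubled signed area Σ (x_i y_{i+1} − x_{i+1} y_i) is linear in h.
With h=0 it equals 1604; the coefficient of h is -37 (from the two edges through V_4).
So -37·h + 1604 = 2·1135 = 2270 ⇒ h = -18.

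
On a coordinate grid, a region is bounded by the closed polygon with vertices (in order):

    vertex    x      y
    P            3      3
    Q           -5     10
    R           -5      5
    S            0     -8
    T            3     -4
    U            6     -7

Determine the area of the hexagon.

P→Q: (3)(10) − (-5)(3) = 45
Q→R: (-5)(5) − (-5)(10) = 25
R→S: (-5)(-8) − (0)(5) = 40
S→T: (0)(-4) − (3)(-8) = 24
T→U: (3)(-7) − (6)(-4) = 3
U→P: (6)(3) − (3)(-7) = 39
Σ = 176
Area = |Σ|/2 = 88.

88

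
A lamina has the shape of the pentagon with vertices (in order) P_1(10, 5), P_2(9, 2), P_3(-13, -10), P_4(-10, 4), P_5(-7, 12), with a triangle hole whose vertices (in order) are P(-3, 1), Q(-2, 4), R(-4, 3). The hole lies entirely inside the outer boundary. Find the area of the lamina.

241.5

Outer boundary:
Apply the shoelace (surveyor's) formula: 2A = Σ (x_i·y_{i+1} − x_{i+1}·y_i), indices taken mod 5.
Σ = (-25) + (-64) + (-152) + (-92) + (-155) = -488
Area = |Σ|/2 = 244.
Hole:
Apply Gauss's area formula: 2A = Σ (x_i·y_{i+1} − x_{i+1}·y_i), indices taken mod 3.
Cross-terms: -10, 10, 5  ⇒  Σ = 5
Area = |Σ|/2 = 2.5.
Net area = 244 − 2.5 = 241.5.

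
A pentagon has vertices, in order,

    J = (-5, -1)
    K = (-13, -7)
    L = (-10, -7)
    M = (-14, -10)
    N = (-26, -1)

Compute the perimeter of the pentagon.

|JK| = √((-8)² + (-6)²) = √100 = 10
|KL| = √((3)² + (0)²) = √9 = 3
|LM| = √((-4)² + (-3)²) = √25 = 5
|MN| = √((-12)² + (9)²) = √225 = 15
|NJ| = √((21)² + (0)²) = √441 = 21
Perimeter = 10 + 3 + 5 + 15 + 21 = 54.

54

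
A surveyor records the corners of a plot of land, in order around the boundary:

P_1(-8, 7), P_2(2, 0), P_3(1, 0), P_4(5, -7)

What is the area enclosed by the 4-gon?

21

Σ = (-14) + (0) + (-7) + (-21) = -42
Area = |Σ|/2 = 21.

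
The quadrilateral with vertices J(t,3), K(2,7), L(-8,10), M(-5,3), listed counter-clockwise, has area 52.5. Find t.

6

The doubled signed area Σ (x_i y_{i+1} − x_{i+1} y_i) is linear in t.
With t=0 it equals 81; the coefficient of t is 4 (from the two edges through J).
So 4·t + 81 = 2·52.5 = 105 ⇒ t = 6.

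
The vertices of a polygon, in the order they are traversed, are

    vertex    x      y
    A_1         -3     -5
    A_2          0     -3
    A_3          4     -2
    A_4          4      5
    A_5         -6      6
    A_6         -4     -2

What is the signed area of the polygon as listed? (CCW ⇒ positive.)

Apply the shoelace formula: 2A = Σ (x_i·y_{i+1} − x_{i+1}·y_i), indices taken mod 6.
Cross-terms: 9, 12, 28, 54, 36, 14  ⇒  Σ = 153
Signed area = Σ/2 = 76.5 (positive ⇒ counter-clockwise traversal).

76.5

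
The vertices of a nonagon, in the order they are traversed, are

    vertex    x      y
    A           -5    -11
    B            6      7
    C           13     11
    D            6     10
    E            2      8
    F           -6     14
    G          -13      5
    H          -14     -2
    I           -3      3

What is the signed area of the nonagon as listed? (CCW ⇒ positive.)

Apply the shoelace (surveyor's) formula: 2A = Σ (x_i·y_{i+1} − x_{i+1}·y_i), indices taken mod 9.
Σ = (31) + (-25) + (64) + (28) + (76) + (152) + (96) + (-48) + (48) = 422
Signed area = Σ/2 = 211 (positive ⇒ counter-clockwise traversal).

211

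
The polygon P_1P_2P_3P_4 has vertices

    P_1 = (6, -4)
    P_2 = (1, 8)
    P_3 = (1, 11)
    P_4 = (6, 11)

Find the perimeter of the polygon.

36

|P_1P_2| = √((-5)² + (12)²) = √169 = 13
|P_2P_3| = √((0)² + (3)²) = √9 = 3
|P_3P_4| = √((5)² + (0)²) = √25 = 5
|P_4P_1| = √((0)² + (-15)²) = √225 = 15
Perimeter = 13 + 3 + 5 + 15 = 36.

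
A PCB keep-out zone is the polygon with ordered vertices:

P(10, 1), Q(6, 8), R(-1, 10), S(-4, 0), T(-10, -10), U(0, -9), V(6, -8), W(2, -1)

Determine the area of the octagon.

P→Q: (10)(8) − (6)(1) = 74
Q→R: (6)(10) − (-1)(8) = 68
R→S: (-1)(0) − (-4)(10) = 40
S→T: (-4)(-10) − (-10)(0) = 40
T→U: (-10)(-9) − (0)(-10) = 90
U→V: (0)(-8) − (6)(-9) = 54
V→W: (6)(-1) − (2)(-8) = 10
W→P: (2)(1) − (10)(-1) = 12
Σ = 388
Area = |Σ|/2 = 194.

194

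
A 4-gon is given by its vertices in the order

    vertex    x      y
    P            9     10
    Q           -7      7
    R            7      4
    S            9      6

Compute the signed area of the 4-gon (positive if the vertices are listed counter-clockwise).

49

Cross-terms: 133, -77, 6, 36  ⇒  Σ = 98
Signed area = Σ/2 = 49 (positive ⇒ counter-clockwise traversal).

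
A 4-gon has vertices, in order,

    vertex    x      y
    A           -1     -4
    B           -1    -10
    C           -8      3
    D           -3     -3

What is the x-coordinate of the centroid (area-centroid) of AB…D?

Apply the surveyor's formula. First the cross-terms c_i = x_i·y_{i+1} − x_{i+1}·y_i:
  6, -83, 33, 9  ⇒  2A = -35, A = -17.5.
Then Σ (x_i + x_{i+1})·c_i = 336, so x̄ = 336 / (6·(-17.5)) = -3.2.

-3.2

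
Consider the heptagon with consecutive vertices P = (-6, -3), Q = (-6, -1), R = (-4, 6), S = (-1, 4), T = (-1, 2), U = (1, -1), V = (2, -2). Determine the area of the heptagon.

Σ = (-12) + (-40) + (-10) + (2) + (-1) + (0) + (-18) = -79
Area = |Σ|/2 = 39.5.

39.5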